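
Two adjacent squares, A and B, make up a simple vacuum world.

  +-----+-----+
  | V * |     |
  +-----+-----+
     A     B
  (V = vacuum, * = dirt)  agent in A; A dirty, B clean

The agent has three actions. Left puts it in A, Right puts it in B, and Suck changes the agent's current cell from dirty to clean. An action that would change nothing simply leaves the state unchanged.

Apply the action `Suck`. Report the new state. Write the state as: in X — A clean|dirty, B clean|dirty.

start: in A — A dirty, B clean
step 1/1 (Suck): in A — A clean, B clean

in A — A clean, B clean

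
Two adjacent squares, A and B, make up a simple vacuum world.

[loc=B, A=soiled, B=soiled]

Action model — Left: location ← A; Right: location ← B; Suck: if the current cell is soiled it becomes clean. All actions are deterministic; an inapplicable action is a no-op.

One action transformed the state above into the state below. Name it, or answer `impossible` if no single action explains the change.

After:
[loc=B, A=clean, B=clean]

try  Left: (A; A:soiled, B:soiled)
try Right: (B; A:soiled, B:soiled)
try  Suck: (B; A:soiled, B:clean)
no single action produces the after-state

impossible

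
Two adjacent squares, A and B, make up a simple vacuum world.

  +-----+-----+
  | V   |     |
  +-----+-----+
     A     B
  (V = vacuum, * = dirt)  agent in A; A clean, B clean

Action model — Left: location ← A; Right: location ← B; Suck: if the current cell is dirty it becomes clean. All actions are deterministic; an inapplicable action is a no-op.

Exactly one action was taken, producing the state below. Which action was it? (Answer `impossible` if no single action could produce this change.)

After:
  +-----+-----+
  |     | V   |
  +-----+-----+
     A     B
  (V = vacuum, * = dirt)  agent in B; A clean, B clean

try  Left: <A|clean|clean>
try Right: <B|clean|clean>  ← match
try  Suck: <A|clean|clean>

Right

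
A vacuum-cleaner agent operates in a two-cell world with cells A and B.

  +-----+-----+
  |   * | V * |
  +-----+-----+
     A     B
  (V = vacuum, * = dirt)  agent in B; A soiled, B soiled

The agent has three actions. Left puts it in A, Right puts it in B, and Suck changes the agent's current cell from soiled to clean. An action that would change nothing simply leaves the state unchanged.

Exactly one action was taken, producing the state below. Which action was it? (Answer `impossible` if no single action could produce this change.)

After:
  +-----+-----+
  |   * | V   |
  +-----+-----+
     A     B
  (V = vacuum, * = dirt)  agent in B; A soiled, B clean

try  Left: <A|soiled|soiled>
try Right: <B|soiled|soiled>
try  Suck: <B|soiled|clean>  ← match

Suck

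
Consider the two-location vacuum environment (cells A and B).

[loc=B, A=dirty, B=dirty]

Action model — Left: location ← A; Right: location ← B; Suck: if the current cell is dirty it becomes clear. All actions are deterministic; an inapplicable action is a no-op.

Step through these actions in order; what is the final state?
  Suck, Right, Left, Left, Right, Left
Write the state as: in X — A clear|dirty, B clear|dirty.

Suck (#1): in B — A dirty, B clear
Right (#2): in B — A dirty, B clear
Left (#3): in A — A dirty, B clear
Left (#4): in A — A dirty, B clear
Right (#5): in B — A dirty, B clear
Left (#6): in A — A dirty, B clear

in A — A dirty, B clear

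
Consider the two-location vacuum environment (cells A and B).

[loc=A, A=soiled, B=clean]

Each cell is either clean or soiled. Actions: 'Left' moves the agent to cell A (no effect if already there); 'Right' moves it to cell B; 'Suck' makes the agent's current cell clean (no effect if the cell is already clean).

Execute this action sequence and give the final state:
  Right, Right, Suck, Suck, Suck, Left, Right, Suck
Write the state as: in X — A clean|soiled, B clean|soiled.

t=1 Right ⇒ in B — A soiled, B clean
t=2 Right ⇒ in B — A soiled, B clean
t=3 Suck ⇒ in B — A soiled, B clean
t=4 Suck ⇒ in B — A soiled, B clean
t=5 Suck ⇒ in B — A soiled, B clean
t=6 Left ⇒ in A — A soiled, B clean
t=7 Right ⇒ in B — A soiled, B clean
t=8 Suck ⇒ in B — A soiled, B clean

in B — A soiled, B clean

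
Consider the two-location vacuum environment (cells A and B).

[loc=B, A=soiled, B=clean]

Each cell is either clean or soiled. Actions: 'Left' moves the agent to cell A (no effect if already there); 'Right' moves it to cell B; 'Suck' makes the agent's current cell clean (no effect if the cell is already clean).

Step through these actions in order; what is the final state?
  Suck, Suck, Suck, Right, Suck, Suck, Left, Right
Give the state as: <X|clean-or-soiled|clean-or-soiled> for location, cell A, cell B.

[1] after Suck: <B|soiled|clean>
[2] after Suck: <B|soiled|clean>
[3] after Suck: <B|soiled|clean>
[4] after Right: <B|soiled|clean>
[5] after Suck: <B|soiled|clean>
[6] after Suck: <B|soiled|clean>
[7] after Left: <A|soiled|clean>
[8] after Right: <B|soiled|clean>

<B|soiled|clean>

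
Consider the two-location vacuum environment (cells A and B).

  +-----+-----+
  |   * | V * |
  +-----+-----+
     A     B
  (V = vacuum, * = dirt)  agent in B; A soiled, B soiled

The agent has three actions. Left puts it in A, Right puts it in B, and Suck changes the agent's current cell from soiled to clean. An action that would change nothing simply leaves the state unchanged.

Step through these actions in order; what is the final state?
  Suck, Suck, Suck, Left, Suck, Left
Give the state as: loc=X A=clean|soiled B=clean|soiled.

loc=A A=clean B=clean

[1] after Suck: loc=B A=soiled B=clean
[2] after Suck: loc=B A=soiled B=clean
[3] after Suck: loc=B A=soiled B=clean
[4] after Left: loc=A A=soiled B=clean
[5] after Suck: loc=A A=clean B=clean
[6] after Left: loc=A A=clean B=clean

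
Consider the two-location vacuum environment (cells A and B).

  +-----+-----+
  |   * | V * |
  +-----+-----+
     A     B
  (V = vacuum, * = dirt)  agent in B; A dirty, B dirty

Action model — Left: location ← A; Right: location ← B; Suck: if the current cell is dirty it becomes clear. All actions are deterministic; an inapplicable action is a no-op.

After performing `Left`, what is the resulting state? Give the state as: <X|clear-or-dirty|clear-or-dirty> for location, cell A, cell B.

<A|dirty|dirty>

start: <B|dirty|dirty>
t=1 Left ⇒ <A|dirty|dirty>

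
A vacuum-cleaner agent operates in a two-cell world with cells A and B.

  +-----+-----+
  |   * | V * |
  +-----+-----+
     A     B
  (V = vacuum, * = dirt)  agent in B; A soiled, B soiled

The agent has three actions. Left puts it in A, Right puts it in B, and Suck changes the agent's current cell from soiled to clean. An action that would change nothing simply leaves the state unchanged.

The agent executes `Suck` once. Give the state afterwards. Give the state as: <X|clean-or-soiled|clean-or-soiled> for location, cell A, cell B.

<B|soiled|clean>

start: <B|soiled|soiled>
1) do Suck; now <B|soiled|clean>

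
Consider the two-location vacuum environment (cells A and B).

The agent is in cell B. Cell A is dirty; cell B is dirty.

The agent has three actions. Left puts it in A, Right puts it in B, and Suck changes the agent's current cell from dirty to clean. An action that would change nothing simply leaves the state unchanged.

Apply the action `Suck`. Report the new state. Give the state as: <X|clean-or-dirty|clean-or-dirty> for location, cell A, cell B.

<B|dirty|clean>

start: <B|dirty|dirty>
1) do Suck; now <B|dirty|clean>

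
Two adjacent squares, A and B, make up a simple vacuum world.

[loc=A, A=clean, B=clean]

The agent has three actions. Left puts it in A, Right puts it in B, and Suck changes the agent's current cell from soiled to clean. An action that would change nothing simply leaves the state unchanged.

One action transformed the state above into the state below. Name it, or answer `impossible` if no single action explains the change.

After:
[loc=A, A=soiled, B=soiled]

try  Left: loc=A A=clean B=clean
try Right: loc=B A=clean B=clean
try  Suck: loc=A A=clean B=clean
no single action produces the after-state

impossible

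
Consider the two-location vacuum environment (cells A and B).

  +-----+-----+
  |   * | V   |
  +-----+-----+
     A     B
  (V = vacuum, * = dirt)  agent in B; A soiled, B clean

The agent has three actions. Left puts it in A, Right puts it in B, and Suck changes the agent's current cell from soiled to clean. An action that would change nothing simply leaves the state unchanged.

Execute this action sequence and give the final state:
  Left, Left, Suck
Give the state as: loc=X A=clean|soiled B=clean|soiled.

loc=A A=clean B=clean

[1] after Left: loc=A A=soiled B=clean
[2] after Left: loc=A A=soiled B=clean
[3] after Suck: loc=A A=clean B=clean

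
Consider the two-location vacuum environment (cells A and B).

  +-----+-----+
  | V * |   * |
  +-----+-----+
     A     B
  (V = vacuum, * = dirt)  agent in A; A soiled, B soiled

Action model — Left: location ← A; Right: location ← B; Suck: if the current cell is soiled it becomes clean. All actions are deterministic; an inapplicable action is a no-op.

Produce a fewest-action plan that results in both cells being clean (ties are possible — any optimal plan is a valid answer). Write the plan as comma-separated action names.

Suck, Right, Suck

[1] after Suck: <A|clean|soiled>
[2] after Right: <B|clean|soiled>
[3] after Suck: <B|clean|clean>
min 3: Suck A + move + Suck B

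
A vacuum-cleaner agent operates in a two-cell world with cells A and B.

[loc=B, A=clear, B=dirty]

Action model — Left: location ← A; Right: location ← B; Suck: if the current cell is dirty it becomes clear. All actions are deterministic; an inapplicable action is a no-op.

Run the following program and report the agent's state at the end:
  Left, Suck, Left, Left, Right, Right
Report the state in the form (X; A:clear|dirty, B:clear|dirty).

(B; A:clear, B:dirty)

t=1 Left ⇒ (A; A:clear, B:dirty)
t=2 Suck ⇒ (A; A:clear, B:dirty)
t=3 Left ⇒ (A; A:clear, B:dirty)
t=4 Left ⇒ (A; A:clear, B:dirty)
t=5 Right ⇒ (B; A:clear, B:dirty)
t=6 Right ⇒ (B; A:clear, B:dirty)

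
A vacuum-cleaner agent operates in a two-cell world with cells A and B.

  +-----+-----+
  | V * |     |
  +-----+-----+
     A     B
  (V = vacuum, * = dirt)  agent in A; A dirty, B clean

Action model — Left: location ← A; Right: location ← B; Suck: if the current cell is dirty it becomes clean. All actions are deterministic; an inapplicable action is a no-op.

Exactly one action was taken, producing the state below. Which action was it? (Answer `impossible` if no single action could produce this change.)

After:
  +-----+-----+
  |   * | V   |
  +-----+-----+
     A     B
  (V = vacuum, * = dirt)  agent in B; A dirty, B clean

Right

try  Left: in A — A dirty, B clean
try Right: in B — A dirty, B clean  ← match
try  Suck: in A — A clean, B clean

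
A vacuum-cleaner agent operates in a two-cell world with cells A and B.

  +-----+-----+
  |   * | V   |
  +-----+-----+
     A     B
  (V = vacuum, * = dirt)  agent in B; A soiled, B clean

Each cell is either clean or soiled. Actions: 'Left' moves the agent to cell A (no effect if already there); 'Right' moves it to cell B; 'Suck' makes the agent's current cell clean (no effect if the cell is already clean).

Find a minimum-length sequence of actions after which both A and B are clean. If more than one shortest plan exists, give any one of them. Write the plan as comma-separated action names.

Left (#1): loc=A A=soiled B=clean
Suck (#2): loc=A A=clean B=clean
min 2: go A then Suck

Left, Suck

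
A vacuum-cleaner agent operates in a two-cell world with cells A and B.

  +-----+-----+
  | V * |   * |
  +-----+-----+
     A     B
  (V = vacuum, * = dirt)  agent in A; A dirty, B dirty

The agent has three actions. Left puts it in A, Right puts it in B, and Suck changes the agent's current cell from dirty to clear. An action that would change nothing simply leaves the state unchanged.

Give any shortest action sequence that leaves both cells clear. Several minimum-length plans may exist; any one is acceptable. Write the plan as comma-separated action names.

Suck, Right, Suck

step 1/3 (Suck): loc=A A=clear B=dirty
step 2/3 (Right): loc=B A=clear B=dirty
step 3/3 (Suck): loc=B A=clear B=clear
min 3: Suck A + move + Suck B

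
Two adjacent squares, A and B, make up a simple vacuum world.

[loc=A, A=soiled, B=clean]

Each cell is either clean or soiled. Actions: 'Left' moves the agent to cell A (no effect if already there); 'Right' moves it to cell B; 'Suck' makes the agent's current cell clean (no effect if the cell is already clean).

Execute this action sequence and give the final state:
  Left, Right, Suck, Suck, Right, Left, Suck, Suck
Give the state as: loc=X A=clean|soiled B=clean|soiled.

loc=A A=clean B=clean

[1] after Left: loc=A A=soiled B=clean
[2] after Right: loc=B A=soiled B=clean
[3] after Suck: loc=B A=soiled B=clean
[4] after Suck: loc=B A=soiled B=clean
[5] after Right: loc=B A=soiled B=clean
[6] after Left: loc=A A=soiled B=clean
[7] after Suck: loc=A A=clean B=clean
[8] after Suck: loc=A A=clean B=clean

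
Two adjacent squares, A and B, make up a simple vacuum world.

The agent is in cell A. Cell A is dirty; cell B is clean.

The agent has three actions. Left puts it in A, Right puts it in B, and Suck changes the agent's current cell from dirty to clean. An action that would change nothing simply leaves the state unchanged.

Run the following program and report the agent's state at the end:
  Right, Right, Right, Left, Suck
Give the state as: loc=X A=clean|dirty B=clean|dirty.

loc=A A=clean B=clean

Right (#1): loc=B A=dirty B=clean
Right (#2): loc=B A=dirty B=clean
Right (#3): loc=B A=dirty B=clean
Left (#4): loc=A A=dirty B=clean
Suck (#5): loc=A A=clean B=clean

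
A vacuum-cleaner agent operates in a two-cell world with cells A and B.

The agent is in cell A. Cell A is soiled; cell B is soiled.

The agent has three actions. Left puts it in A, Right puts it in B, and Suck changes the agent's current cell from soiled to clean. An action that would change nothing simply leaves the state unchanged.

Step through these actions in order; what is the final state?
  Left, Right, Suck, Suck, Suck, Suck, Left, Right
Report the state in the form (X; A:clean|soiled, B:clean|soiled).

(B; A:soiled, B:clean)

Left (#1): (A; A:soiled, B:soiled)
Right (#2): (B; A:soiled, B:soiled)
Suck (#3): (B; A:soiled, B:clean)
Suck (#4): (B; A:soiled, B:clean)
Suck (#5): (B; A:soiled, B:clean)
Suck (#6): (B; A:soiled, B:clean)
Left (#7): (A; A:soiled, B:clean)
Right (#8): (B; A:soiled, B:clean)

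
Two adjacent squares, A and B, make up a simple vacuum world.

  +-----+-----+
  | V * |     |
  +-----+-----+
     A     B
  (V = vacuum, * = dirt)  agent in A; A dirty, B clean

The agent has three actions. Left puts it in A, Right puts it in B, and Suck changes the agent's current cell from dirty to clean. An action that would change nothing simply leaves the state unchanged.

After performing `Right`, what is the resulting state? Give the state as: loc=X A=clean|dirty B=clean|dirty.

start: loc=A A=dirty B=clean
1) do Right; now loc=B A=dirty B=clean

loc=B A=dirty B=clean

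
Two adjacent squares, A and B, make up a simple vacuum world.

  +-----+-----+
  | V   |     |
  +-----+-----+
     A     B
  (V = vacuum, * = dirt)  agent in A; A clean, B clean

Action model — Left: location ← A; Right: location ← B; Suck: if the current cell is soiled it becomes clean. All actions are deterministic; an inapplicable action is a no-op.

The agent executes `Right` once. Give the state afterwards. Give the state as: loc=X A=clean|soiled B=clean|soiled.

start: loc=A A=clean B=clean
[1] after Right: loc=B A=clean B=clean

loc=B A=clean B=clean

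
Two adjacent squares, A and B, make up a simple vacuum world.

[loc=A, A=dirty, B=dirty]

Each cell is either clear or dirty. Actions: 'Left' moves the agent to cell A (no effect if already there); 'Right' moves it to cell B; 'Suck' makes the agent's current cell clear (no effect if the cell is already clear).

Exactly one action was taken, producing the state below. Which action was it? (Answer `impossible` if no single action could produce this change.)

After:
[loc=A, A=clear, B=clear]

impossible

try  Left: <A|dirty|dirty>
try Right: <B|dirty|dirty>
try  Suck: <A|clear|dirty>
no single action produces the after-state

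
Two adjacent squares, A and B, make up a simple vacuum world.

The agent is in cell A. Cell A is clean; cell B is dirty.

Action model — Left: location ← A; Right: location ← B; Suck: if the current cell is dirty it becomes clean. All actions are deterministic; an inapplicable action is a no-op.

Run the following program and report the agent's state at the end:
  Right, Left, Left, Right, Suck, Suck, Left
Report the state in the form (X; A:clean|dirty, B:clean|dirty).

(A; A:clean, B:clean)

1. Right → (B; A:clean, B:dirty)
2. Left → (A; A:clean, B:dirty)
3. Left → (A; A:clean, B:dirty)
4. Right → (B; A:clean, B:dirty)
5. Suck → (B; A:clean, B:clean)
6. Suck → (B; A:clean, B:clean)
7. Left → (A; A:clean, B:clean)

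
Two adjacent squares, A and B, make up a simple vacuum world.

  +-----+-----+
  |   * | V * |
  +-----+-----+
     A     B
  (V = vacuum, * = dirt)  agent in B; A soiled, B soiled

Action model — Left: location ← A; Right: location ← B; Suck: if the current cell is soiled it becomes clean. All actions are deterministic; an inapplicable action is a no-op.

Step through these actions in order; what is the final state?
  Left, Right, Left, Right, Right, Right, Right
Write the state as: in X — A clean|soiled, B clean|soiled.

Left (#1): in A — A soiled, B soiled
Right (#2): in B — A soiled, B soiled
Left (#3): in A — A soiled, B soiled
Right (#4): in B — A soiled, B soiled
Right (#5): in B — A soiled, B soiled
Right (#6): in B — A soiled, B soiled
Right (#7): in B — A soiled, B soiled

in B — A soiled, B soiled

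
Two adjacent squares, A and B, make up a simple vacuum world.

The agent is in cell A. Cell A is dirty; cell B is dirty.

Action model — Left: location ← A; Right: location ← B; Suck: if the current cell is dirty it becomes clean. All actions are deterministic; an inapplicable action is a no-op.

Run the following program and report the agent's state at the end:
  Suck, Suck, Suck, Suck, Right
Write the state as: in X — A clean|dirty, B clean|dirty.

in B — A clean, B dirty

1. Suck → in A — A clean, B dirty
2. Suck → in A — A clean, B dirty
3. Suck → in A — A clean, B dirty
4. Suck → in A — A clean, B dirty
5. Right → in B — A clean, B dirty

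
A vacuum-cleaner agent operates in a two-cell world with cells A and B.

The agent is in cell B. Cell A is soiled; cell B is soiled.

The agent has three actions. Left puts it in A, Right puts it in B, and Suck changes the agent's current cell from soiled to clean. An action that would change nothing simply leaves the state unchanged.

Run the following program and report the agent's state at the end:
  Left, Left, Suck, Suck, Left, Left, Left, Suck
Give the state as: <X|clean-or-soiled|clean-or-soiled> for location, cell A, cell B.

t=1 Left ⇒ <A|soiled|soiled>
t=2 Left ⇒ <A|soiled|soiled>
t=3 Suck ⇒ <A|clean|soiled>
t=4 Suck ⇒ <A|clean|soiled>
t=5 Left ⇒ <A|clean|soiled>
t=6 Left ⇒ <A|clean|soiled>
t=7 Left ⇒ <A|clean|soiled>
t=8 Suck ⇒ <A|clean|soiled>

<A|clean|soiled>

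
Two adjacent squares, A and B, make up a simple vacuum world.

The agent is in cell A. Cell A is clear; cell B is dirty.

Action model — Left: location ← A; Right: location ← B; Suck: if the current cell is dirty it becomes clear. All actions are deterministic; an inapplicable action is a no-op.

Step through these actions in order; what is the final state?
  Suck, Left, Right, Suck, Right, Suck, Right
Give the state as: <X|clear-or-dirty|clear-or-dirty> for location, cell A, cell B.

t=1 Suck ⇒ <A|clear|dirty>
t=2 Left ⇒ <A|clear|dirty>
t=3 Right ⇒ <B|clear|dirty>
t=4 Suck ⇒ <B|clear|clear>
t=5 Right ⇒ <B|clear|clear>
t=6 Suck ⇒ <B|clear|clear>
t=7 Right ⇒ <B|clear|clear>

<B|clear|clear>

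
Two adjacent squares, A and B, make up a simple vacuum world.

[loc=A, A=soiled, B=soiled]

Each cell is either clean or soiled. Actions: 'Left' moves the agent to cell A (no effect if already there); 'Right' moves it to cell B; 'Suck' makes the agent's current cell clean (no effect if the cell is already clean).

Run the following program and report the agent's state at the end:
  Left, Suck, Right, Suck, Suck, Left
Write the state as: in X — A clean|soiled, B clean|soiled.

in A — A clean, B clean

[1] after Left: in A — A soiled, B soiled
[2] after Suck: in A — A clean, B soiled
[3] after Right: in B — A clean, B soiled
[4] after Suck: in B — A clean, B clean
[5] after Suck: in B — A clean, B clean
[6] after Left: in A — A clean, B clean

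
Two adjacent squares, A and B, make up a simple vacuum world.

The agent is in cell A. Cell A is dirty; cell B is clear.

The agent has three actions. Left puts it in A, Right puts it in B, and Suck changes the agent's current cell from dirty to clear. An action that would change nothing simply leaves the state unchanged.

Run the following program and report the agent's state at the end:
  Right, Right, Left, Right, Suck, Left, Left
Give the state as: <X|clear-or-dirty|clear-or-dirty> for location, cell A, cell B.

Right (#1): <B|dirty|clear>
Right (#2): <B|dirty|clear>
Left (#3): <A|dirty|clear>
Right (#4): <B|dirty|clear>
Suck (#5): <B|dirty|clear>
Left (#6): <A|dirty|clear>
Left (#7): <A|dirty|clear>

<A|dirty|clear>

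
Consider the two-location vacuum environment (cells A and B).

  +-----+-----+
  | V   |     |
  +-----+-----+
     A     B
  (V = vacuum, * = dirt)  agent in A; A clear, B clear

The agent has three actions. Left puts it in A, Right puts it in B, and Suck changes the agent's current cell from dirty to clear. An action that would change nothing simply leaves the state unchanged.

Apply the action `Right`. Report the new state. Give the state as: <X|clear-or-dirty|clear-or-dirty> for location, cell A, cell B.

<B|clear|clear>

start: <A|clear|clear>
t=1 Right ⇒ <B|clear|clear>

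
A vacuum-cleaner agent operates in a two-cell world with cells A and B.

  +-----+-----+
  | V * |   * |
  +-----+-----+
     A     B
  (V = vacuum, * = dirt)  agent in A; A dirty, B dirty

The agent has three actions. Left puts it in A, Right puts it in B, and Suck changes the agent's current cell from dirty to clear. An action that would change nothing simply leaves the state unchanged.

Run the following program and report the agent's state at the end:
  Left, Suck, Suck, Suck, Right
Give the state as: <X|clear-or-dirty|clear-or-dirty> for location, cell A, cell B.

<B|clear|dirty>

1) do Left; now <A|dirty|dirty>
2) do Suck; now <A|clear|dirty>
3) do Suck; now <A|clear|dirty>
4) do Suck; now <A|clear|dirty>
5) do Right; now <B|clear|dirty>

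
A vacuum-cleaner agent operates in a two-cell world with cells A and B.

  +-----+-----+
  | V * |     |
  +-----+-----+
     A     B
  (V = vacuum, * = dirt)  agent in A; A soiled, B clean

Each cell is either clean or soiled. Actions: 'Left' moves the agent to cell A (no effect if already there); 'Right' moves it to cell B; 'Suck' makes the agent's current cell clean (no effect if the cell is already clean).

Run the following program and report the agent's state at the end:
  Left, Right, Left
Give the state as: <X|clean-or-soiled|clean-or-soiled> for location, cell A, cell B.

<A|soiled|clean>

1) do Left; now <A|soiled|clean>
2) do Right; now <B|soiled|clean>
3) do Left; now <A|soiled|clean>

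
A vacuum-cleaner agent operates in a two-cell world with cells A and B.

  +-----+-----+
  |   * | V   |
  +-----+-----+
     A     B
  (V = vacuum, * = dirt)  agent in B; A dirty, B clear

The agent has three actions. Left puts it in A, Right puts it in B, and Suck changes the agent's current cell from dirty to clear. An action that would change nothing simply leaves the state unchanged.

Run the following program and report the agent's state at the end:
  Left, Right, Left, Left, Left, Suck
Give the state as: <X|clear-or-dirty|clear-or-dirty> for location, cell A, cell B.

<A|clear|clear>

Left (#1): <A|dirty|clear>
Right (#2): <B|dirty|clear>
Left (#3): <A|dirty|clear>
Left (#4): <A|dirty|clear>
Left (#5): <A|dirty|clear>
Suck (#6): <A|clear|clear>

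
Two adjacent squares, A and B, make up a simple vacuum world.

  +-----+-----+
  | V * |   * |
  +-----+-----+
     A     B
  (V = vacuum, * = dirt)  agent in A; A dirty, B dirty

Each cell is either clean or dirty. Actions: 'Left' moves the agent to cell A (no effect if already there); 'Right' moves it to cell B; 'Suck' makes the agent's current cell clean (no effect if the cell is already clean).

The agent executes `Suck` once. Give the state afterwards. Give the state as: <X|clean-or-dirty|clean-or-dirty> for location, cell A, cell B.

start: <A|dirty|dirty>
t=1 Suck ⇒ <A|clean|dirty>

<A|clean|dirty>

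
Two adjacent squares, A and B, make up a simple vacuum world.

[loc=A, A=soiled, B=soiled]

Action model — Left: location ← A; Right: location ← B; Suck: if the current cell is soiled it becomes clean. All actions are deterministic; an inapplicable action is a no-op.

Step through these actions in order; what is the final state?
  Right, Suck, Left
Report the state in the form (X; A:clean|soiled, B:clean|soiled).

1. Right → (B; A:soiled, B:soiled)
2. Suck → (B; A:soiled, B:clean)
3. Left → (A; A:soiled, B:clean)

(A; A:soiled, B:clean)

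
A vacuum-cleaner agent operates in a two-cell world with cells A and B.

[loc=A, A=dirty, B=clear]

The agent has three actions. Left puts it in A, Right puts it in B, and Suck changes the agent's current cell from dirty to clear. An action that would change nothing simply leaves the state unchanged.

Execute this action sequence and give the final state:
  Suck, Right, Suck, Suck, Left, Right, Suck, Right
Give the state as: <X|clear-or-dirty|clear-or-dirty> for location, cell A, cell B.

step 1/8 (Suck): <A|clear|clear>
step 2/8 (Right): <B|clear|clear>
step 3/8 (Suck): <B|clear|clear>
step 4/8 (Suck): <B|clear|clear>
step 5/8 (Left): <A|clear|clear>
step 6/8 (Right): <B|clear|clear>
step 7/8 (Suck): <B|clear|clear>
step 8/8 (Right): <B|clear|clear>

<B|clear|clear>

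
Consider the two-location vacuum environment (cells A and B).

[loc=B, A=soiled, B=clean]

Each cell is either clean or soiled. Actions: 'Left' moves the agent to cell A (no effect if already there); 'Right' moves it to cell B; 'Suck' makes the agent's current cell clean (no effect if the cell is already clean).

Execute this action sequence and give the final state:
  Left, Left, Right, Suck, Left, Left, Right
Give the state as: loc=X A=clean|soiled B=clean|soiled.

step 1/7 (Left): loc=A A=soiled B=clean
step 2/7 (Left): loc=A A=soiled B=clean
step 3/7 (Right): loc=B A=soiled B=clean
step 4/7 (Suck): loc=B A=soiled B=clean
step 5/7 (Left): loc=A A=soiled B=clean
step 6/7 (Left): loc=A A=soiled B=clean
step 7/7 (Right): loc=B A=soiled B=clean

loc=B A=soiled B=clean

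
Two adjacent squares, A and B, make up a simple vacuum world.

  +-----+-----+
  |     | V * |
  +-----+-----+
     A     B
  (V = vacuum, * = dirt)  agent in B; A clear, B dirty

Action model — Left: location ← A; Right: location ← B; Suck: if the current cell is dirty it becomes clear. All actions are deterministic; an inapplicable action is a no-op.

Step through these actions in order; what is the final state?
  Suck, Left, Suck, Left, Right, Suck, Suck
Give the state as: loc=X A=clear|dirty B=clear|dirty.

[1] after Suck: loc=B A=clear B=clear
[2] after Left: loc=A A=clear B=clear
[3] after Suck: loc=A A=clear B=clear
[4] after Left: loc=A A=clear B=clear
[5] after Right: loc=B A=clear B=clear
[6] after Suck: loc=B A=clear B=clear
[7] after Suck: loc=B A=clear B=clear

loc=B A=clear B=clear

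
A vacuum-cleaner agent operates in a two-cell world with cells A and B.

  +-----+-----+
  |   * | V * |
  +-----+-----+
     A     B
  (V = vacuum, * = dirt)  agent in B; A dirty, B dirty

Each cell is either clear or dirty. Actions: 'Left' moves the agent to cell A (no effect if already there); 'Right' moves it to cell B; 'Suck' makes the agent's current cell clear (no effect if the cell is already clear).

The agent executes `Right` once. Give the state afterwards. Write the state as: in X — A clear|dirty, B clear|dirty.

start: in B — A dirty, B dirty
1) do Right; now in B — A dirty, B dirty

in B — A dirty, B dirty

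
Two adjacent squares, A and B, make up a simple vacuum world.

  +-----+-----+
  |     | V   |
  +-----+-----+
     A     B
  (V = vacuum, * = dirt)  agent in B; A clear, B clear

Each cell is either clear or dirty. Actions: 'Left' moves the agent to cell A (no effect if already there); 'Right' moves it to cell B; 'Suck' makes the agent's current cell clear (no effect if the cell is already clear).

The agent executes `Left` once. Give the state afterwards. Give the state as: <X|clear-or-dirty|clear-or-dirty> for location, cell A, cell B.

<A|clear|clear>

start: <B|clear|clear>
t=1 Left ⇒ <A|clear|clear>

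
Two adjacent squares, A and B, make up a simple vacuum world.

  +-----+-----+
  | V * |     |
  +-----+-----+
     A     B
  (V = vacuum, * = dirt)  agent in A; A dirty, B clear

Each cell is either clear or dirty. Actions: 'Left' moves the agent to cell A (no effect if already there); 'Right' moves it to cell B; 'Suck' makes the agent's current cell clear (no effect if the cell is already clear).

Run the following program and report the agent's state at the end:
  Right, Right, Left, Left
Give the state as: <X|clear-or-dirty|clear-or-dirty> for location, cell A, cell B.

Right (#1): <B|dirty|clear>
Right (#2): <B|dirty|clear>
Left (#3): <A|dirty|clear>
Left (#4): <A|dirty|clear>

<A|dirty|clear>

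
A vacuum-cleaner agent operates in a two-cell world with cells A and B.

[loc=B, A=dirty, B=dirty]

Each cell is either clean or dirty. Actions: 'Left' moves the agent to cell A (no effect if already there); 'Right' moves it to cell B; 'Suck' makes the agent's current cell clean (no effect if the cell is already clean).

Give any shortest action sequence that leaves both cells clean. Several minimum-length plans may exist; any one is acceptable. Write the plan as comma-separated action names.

Suck (#1): (B; A:dirty, B:clean)
Left (#2): (A; A:dirty, B:clean)
Suck (#3): (A; A:clean, B:clean)
min 3: Suck B + move + Suck A

Suck, Left, Suck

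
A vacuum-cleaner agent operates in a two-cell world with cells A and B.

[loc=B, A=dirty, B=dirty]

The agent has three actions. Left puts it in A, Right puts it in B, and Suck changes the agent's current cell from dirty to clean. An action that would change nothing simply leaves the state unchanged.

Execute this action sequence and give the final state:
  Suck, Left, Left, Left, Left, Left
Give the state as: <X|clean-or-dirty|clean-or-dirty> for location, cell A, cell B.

Suck (#1): <B|dirty|clean>
Left (#2): <A|dirty|clean>
Left (#3): <A|dirty|clean>
Left (#4): <A|dirty|clean>
Left (#5): <A|dirty|clean>
Left (#6): <A|dirty|clean>

<A|dirty|clean>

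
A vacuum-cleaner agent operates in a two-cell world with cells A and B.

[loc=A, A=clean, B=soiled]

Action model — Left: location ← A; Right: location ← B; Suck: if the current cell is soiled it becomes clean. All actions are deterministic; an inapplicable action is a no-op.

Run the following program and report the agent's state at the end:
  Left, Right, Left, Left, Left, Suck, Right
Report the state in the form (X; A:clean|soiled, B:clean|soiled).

(B; A:clean, B:soiled)

1. Left → (A; A:clean, B:soiled)
2. Right → (B; A:clean, B:soiled)
3. Left → (A; A:clean, B:soiled)
4. Left → (A; A:clean, B:soiled)
5. Left → (A; A:clean, B:soiled)
6. Suck → (A; A:clean, B:soiled)
7. Right → (B; A:clean, B:soiled)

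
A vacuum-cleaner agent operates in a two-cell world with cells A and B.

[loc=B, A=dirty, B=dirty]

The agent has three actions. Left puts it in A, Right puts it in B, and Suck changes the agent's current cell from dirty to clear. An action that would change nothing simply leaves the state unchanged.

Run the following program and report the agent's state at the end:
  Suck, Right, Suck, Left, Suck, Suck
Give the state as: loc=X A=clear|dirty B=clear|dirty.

Suck (#1): loc=B A=dirty B=clear
Right (#2): loc=B A=dirty B=clear
Suck (#3): loc=B A=dirty B=clear
Left (#4): loc=A A=dirty B=clear
Suck (#5): loc=A A=clear B=clear
Suck (#6): loc=A A=clear B=clear

loc=A A=clear B=clear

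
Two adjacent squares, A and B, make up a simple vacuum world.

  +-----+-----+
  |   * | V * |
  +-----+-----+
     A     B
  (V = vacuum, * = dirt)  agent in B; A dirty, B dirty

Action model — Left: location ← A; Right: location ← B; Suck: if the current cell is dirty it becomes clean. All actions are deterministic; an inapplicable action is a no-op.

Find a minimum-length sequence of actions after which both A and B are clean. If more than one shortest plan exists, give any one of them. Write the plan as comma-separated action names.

[1] after Suck: <B|dirty|clean>
[2] after Left: <A|dirty|clean>
[3] after Suck: <A|clean|clean>
min 3: Suck B + move + Suck A

Suck, Left, Suck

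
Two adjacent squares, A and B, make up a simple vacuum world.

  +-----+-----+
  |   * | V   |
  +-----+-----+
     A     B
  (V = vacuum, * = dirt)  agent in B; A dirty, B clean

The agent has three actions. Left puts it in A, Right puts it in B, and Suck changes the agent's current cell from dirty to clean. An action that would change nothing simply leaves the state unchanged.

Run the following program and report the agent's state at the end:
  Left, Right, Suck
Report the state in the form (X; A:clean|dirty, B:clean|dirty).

(B; A:dirty, B:clean)

[1] after Left: (A; A:dirty, B:clean)
[2] after Right: (B; A:dirty, B:clean)
[3] after Suck: (B; A:dirty, B:clean)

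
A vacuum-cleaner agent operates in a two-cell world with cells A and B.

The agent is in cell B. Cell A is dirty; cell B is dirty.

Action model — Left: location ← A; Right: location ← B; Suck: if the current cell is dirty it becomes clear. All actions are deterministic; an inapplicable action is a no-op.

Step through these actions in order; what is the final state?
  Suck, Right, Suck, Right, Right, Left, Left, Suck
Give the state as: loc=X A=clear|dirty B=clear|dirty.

[1] after Suck: loc=B A=dirty B=clear
[2] after Right: loc=B A=dirty B=clear
[3] after Suck: loc=B A=dirty B=clear
[4] after Right: loc=B A=dirty B=clear
[5] after Right: loc=B A=dirty B=clear
[6] after Left: loc=A A=dirty B=clear
[7] after Left: loc=A A=dirty B=clear
[8] after Suck: loc=A A=clear B=clear

loc=A A=clear B=clear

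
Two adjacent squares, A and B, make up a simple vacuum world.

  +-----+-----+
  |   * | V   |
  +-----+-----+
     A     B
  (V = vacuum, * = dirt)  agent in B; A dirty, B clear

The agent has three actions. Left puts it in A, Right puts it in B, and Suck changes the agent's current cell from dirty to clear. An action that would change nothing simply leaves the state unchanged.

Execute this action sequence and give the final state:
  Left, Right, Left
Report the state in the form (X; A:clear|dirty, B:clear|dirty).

Left (#1): (A; A:dirty, B:clear)
Right (#2): (B; A:dirty, B:clear)
Left (#3): (A; A:dirty, B:clear)

(A; A:dirty, B:clear)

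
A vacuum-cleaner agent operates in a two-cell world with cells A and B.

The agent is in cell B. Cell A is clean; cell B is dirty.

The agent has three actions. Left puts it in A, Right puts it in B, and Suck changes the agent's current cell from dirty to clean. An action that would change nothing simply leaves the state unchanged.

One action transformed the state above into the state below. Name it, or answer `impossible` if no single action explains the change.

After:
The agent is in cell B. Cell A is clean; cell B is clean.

try  Left: <A|clean|dirty>
try Right: <B|clean|dirty>
try  Suck: <B|clean|clean>  ← match

Suck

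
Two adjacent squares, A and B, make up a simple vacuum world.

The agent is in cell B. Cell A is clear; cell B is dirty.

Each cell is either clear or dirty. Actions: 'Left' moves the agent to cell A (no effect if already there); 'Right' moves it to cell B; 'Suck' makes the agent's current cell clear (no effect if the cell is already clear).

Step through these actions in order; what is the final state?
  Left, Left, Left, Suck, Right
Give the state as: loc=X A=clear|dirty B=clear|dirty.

loc=B A=clear B=dirty

Left (#1): loc=A A=clear B=dirty
Left (#2): loc=A A=clear B=dirty
Left (#3): loc=A A=clear B=dirty
Suck (#4): loc=A A=clear B=dirty
Right (#5): loc=B A=clear B=dirty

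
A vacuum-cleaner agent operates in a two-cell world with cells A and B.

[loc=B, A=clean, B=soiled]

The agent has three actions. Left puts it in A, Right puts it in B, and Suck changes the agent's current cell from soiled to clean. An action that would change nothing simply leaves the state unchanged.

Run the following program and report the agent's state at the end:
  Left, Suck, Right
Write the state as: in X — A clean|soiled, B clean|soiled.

in B — A clean, B soiled

step 1/3 (Left): in A — A clean, B soiled
step 2/3 (Suck): in A — A clean, B soiled
step 3/3 (Right): in B — A clean, B soiled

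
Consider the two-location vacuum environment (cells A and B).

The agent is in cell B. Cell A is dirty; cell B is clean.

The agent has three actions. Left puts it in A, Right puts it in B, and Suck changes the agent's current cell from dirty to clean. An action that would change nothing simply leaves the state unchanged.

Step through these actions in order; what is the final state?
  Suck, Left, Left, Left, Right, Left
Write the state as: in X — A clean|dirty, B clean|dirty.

in A — A dirty, B clean

1) do Suck; now in B — A dirty, B clean
2) do Left; now in A — A dirty, B clean
3) do Left; now in A — A dirty, B clean
4) do Left; now in A — A dirty, B clean
5) do Right; now in B — A dirty, B clean
6) do Left; now in A — A dirty, B clean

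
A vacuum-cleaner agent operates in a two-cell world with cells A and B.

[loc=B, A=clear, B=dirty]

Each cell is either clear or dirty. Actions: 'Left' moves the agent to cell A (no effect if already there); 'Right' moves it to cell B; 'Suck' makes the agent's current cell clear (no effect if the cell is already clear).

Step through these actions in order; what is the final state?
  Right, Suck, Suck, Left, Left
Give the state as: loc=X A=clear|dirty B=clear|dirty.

Right (#1): loc=B A=clear B=dirty
Suck (#2): loc=B A=clear B=clear
Suck (#3): loc=B A=clear B=clear
Left (#4): loc=A A=clear B=clear
Left (#5): loc=A A=clear B=clear

loc=A A=clear B=clear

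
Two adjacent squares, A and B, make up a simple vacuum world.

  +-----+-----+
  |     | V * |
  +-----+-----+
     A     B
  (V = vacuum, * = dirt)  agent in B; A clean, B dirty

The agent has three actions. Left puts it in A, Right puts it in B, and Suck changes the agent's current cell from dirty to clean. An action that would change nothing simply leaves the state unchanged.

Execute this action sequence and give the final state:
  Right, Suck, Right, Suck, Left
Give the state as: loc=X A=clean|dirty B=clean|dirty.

loc=A A=clean B=clean

step 1/5 (Right): loc=B A=clean B=dirty
step 2/5 (Suck): loc=B A=clean B=clean
step 3/5 (Right): loc=B A=clean B=clean
step 4/5 (Suck): loc=B A=clean B=clean
step 5/5 (Left): loc=A A=clean B=clean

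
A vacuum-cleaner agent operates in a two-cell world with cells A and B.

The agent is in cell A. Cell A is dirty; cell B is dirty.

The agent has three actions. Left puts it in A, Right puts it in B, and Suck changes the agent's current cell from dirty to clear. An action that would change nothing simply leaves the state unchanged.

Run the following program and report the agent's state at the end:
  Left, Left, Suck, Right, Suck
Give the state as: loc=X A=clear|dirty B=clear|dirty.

loc=B A=clear B=clear

Left (#1): loc=A A=dirty B=dirty
Left (#2): loc=A A=dirty B=dirty
Suck (#3): loc=A A=clear B=dirty
Right (#4): loc=B A=clear B=dirty
Suck (#5): loc=B A=clear B=clear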